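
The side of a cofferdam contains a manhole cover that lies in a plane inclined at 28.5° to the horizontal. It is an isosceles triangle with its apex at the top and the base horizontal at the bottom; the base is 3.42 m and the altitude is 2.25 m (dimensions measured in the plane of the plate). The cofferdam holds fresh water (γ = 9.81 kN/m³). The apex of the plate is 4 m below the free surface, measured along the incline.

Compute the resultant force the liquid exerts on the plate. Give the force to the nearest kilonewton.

γ = 9.81 kN/m³.
Let θ = 28.5° be the plate's angle to the horizontal; measure y along the incline from where the plane meets the free surface. Vertical depth h = y·sinθ with sinθ = 0.477159.
With the apex up, the centroid sits 2h/3 = 2 × 2.25/3 = 1.5 m below the apex, so y_c = 4 + 1.5 = 5.5 m and h_c = 5.5 × 0.477159 = 2.62437 m.
A = ½ × 3.42 × 2.25 = 3.8475 m².
Resultant F = γ·h_c·A = 9.81 × 2.62437 × 3.8475 = 99.0542 kN.

F ≈ 99 kN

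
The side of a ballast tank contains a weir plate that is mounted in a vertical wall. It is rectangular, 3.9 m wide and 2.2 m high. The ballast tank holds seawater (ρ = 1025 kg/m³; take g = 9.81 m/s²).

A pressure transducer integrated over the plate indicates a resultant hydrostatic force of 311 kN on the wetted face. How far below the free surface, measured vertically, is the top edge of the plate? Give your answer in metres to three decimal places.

d_top ≈ 2.505 m

γ = ρg = 1025 × 9.81 / 1000 = 10.05525 kN/m³.
A = 3.9 × 2.2 = 8.58 m².
From F = γ·h_c·A, the centroid depth is h_c = 311/(10.05525 × 8.58) = 3.60479 m.
The centroid lies 2.2/2 = 1.1 m below the top edge, so the top edge sits at h_top = 3.60479 − 1.1 = 2.50479 m below the surface.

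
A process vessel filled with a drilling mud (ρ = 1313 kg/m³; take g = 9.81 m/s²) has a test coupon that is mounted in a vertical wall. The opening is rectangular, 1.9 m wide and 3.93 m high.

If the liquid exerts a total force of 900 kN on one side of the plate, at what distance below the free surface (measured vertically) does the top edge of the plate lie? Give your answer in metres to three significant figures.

γ = ρg = 1313 × 9.81 / 1000 = 12.88053 kN/m³.
A = 1.9 × 3.93 = 7.467 m².
From F = γ·h_c·A, the centroid depth is h_c = 900/(12.88053 × 7.467) = 9.35756 m.
The centroid lies 3.93/2 = 1.965 m below the top edge, so the top edge sits at h_top = 9.35756 − 1.965 = 7.39256 m below the surface.

d_top ≈ 7.39 m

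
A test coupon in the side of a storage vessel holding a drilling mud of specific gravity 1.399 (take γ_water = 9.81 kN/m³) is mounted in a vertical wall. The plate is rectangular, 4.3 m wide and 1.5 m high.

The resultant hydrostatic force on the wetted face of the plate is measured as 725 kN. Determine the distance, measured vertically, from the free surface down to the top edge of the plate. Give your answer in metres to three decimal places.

γ = 1.399 × 9.81 = 13.72419 kN/m³.
A = 4.3 × 1.5 = 6.45 m².
From F = γ·h_c·A, the centroid depth is h_c = 725/(13.72419 × 6.45) = 8.19014 m.
The centroid lies 1.5/2 = 0.75 m below the top edge, so the top edge sits at h_top = 8.19014 − 0.75 = 7.44014 m below the surface.

d_top ≈ 7.440 m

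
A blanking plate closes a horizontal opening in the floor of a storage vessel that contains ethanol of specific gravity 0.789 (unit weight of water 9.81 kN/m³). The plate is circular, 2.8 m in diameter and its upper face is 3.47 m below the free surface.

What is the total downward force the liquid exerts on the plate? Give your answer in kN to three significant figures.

γ = 0.789 × 9.81 = 7.74009 kN/m³.
The plate is horizontal, so pressure is uniform at p = γ·h = 7.74009 × 3.47 = 26.8581 kN/m².
A = π(1.4)² = 6.15752 m².
F = p·A = 26.8581 × 6.15752 = 165.379 kN.

F ≈ 165 kN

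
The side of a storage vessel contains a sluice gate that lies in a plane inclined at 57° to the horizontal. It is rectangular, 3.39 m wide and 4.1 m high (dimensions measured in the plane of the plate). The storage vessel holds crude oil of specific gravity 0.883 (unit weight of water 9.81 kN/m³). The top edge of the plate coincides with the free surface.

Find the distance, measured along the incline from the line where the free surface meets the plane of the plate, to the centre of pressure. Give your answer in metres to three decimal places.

γ = 0.883 × 9.81 = 8.66223 kN/m³.
Let θ = 57° be the plate's angle to the horizontal; measure y along the incline from where the plane meets the free surface. Vertical depth h = y·sinθ with sinθ = 0.838671.
The centroid lies 4.1/2 = 2.05 m below the top edge, so y_c = 2.05 m and h_c = 2.05 × 0.838671 = 1.71928 m.
A = 3.39 × 4.1 = 13.899 m².
Resultant F = γ·h_c·A = 8.66223 × 1.71928 × 13.899 = 206.995 kN.
I_c = b·h³/12 = 3.39 × 4.1³/12 = 19.4702 m⁴.
Centre of pressure: y_p = y_c + I_c/(y_c·A) = 2.05 + 19.4702/(2.05 × 13.899) = 2.05 + 0.683334 = 2.73333 m along the plane.

y_p = 2.733 m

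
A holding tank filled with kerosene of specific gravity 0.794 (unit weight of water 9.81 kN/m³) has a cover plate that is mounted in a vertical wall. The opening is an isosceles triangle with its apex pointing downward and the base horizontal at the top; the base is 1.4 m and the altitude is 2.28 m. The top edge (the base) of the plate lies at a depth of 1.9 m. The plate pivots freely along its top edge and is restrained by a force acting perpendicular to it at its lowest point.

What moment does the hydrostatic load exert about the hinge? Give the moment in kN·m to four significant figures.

M ≈ 28.72 kN·m

γ = 0.794 × 9.81 = 7.78914 kN/m³.
With the apex down, the centroid sits h/3 = 2.28/3 = 0.76 m below the base (the top edge), so the centroid depth is h_c = 1.9 + 0.76 = 2.66 m.
A = ½ × 1.4 × 2.28 = 1.596 m².
Resultant F = γ·h_c·A = 7.78914 × 2.66 × 1.596 = 33.0677 kN.
I_c = b·h³/36 = 1.4 × 2.28³/36 = 0.460925 m⁴.
Centre of pressure: y_p = y_c + I_c/(y_c·A) = 2.66 + 0.460925/(2.66 × 1.596) = 2.66 + 0.108571 = 2.76857 m along the plane.
The resultant acts 0.76 + 0.108571 = 0.868571 m (along the plate) below the hinge at the top edge, so the moment about the hinge is M = F × 0.868571 = 33.0677 × 0.868571 = 28.7216 kN·m.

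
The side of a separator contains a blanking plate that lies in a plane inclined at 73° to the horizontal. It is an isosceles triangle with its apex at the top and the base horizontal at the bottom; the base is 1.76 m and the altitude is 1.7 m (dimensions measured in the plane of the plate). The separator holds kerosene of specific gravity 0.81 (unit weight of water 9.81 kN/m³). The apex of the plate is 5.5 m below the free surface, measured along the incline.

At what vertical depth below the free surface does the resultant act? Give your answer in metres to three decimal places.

γ = 0.81 × 9.81 = 7.9461 kN/m³.
Let θ = 73° be the plate's angle to the horizontal; measure y along the incline from where the plane meets the free surface. Vertical depth h = y·sinθ with sinθ = 0.956305.
With the apex up, the centroid sits 2h/3 = 2 × 1.7/3 = 1.13333 m below the apex, so y_c = 5.5 + 1.13333 = 6.63333 m and h_c = 6.63333 × 0.956305 = 6.34349 m.
A = ½ × 1.76 × 1.7 = 1.496 m².
Resultant F = γ·h_c·A = 7.9461 × 6.34349 × 1.496 = 75.4074 kN.
I_c = b·h³/36 = 1.76 × 1.7³/36 = 0.240191 m⁴.
Centre of pressure: y_p = y_c + I_c/(y_c·A) = 6.63333 + 0.240191/(6.63333 × 1.496) = 6.63333 + 0.0242044 = 6.65753 m along the plane.
Vertically, h_p = y_p·sinθ = 6.65753 × 0.956305 = 6.36663 m.

h_p = 6.367 m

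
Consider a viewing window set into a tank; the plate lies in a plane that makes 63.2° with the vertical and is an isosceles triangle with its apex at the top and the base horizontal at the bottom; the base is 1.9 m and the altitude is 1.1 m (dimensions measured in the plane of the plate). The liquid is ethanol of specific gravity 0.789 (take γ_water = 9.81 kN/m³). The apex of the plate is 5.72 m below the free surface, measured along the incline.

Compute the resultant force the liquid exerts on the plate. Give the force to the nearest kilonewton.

γ = 0.789 × 9.81 = 7.74009 kN/m³.
The plate makes 63.2° with the vertical, i.e. θ = 90° − 63.2° = 26.8° to the horizontal. Measuring y along the incline from the free-surface line, vertical depth h = y·sinθ with sinθ = 0.450878.
With the apex up, the centroid sits 2h/3 = 2 × 1.1/3 = 0.733333 m below the apex, so y_c = 5.72 + 0.733333 = 6.45333 m and h_c = 6.45333 × 0.450878 = 2.90966 m.
A = ½ × 1.9 × 1.1 = 1.045 m².
Resultant F = γ·h_c·A = 7.74009 × 2.90966 × 1.045 = 23.5345 kN.

F ≈ 24 kN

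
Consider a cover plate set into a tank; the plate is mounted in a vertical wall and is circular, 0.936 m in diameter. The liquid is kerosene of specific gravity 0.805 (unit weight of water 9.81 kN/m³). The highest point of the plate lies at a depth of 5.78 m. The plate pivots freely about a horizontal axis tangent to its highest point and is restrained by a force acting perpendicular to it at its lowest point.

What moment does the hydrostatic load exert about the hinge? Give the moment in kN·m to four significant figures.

M ≈ 16.19 kN·m

γ = 0.805 × 9.81 = 7.89705 kN/m³.
The centroid is at the centre, 0.468 m below the top of the plate, so the centroid depth is h_c = 5.78 + 0.468 = 6.248 m.
A = π(0.468)² = 0.688084 m².
Resultant F = γ·h_c·A = 7.89705 × 6.248 × 0.688084 = 33.9506 kN.
I_c = πr⁴/4 = π × 0.468⁴/4 = 0.0376767 m⁴.
Centre of pressure: y_p = y_c + I_c/(y_c·A) = 6.248 + 0.0376767/(6.248 × 0.688084) = 6.248 + 0.00876376 = 6.25676 m along the plane.
The resultant acts 0.468 + 0.00876376 = 0.476764 m (along the plate) below the hinge at the top edge, so the moment about the hinge is M = F × 0.476764 = 33.9506 × 0.476764 = 16.1864 kN·m.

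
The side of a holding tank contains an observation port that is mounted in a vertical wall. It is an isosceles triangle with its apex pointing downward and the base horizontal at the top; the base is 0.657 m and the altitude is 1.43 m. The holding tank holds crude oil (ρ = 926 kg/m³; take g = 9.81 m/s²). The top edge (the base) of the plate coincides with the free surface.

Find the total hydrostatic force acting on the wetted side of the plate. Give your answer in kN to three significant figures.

γ = ρg = 926 × 9.81 / 1000 = 9.08406 kN/m³.
With the apex down, the centroid sits h/3 = 1.43/3 = 0.476667 m below the base (the top edge), so the centroid depth is h_c = 0.476667 m.
A = ½ × 0.657 × 1.43 = 0.469755 m².
Resultant F = γ·h_c·A = 9.08406 × 0.476667 × 0.469755 = 2.03407 kN.

F ≈ 2.03 kN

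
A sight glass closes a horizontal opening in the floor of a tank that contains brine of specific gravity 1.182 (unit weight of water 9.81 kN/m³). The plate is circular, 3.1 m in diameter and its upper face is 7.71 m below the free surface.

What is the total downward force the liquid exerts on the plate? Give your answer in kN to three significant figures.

γ = 1.182 × 9.81 = 11.59542 kN/m³.
The plate is horizontal, so pressure is uniform at p = γ·h = 11.59542 × 7.71 = 89.4007 kN/m².
A = π(1.55)² = 7.54768 m².
F = p·A = 89.4007 × 7.54768 = 674.768 kN.

F ≈ 675 kN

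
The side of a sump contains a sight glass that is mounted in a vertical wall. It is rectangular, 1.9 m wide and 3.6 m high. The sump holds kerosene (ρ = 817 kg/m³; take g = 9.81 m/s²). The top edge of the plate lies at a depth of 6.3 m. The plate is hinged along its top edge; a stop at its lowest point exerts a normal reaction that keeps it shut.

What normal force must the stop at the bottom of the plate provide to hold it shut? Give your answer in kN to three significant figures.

γ = ρg = 817 × 9.81 / 1000 = 8.01477 kN/m³.
The centroid lies 3.6/2 = 1.8 m below the top edge, so the centroid depth is h_c = 6.3 + 1.8 = 8.1 m.
A = 1.9 × 3.6 = 6.84 m².
Resultant F = γ·h_c·A = 8.01477 × 8.1 × 6.84 = 444.05 kN.
I_c = b·h³/12 = 1.9 × 3.6³/12 = 7.3872 m⁴.
Centre of pressure: y_p = y_c + I_c/(y_c·A) = 8.1 + 7.3872/(8.1 × 6.84) = 8.1 + 0.133333 = 8.23333 m along the plane.
The resultant acts 1.8 + 0.133333 = 1.93333 m (along the plate) below the hinge at the top edge, so the moment about the hinge is M = F × 1.93333 = 444.05 × 1.93333 = 858.495 kN·m.
A normal force at the bottom, 3.6 m from the hinge, must supply this moment: P = 858.495/3.6 = 238.471 kN.

P ≈ 238 kN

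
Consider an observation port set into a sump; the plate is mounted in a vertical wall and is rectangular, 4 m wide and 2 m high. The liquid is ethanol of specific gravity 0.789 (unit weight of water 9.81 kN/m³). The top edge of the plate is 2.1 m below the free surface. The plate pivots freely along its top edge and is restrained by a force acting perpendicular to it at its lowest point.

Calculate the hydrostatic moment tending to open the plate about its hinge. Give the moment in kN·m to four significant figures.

γ = 0.789 × 9.81 = 7.74009 kN/m³.
The centroid lies 2/2 = 1 m below the top edge, so the centroid depth is h_c = 2.1 + 1 = 3.1 m.
A = 4 × 2 = 8 m².
Resultant F = γ·h_c·A = 7.74009 × 3.1 × 8 = 191.954 kN.
I_c = b·h³/12 = 4 × 2³/12 = 2.66667 m⁴.
Centre of pressure: y_p = y_c + I_c/(y_c·A) = 3.1 + 2.66667/(3.1 × 8) = 3.1 + 0.107527 = 3.20753 m along the plane.
The resultant acts 1 + 0.107527 = 1.10753 m (along the plate) below the hinge at the top edge, so the moment about the hinge is M = F × 1.10753 = 191.954 × 1.10753 = 212.595 kN·m.

M ≈ 212.6 kN·m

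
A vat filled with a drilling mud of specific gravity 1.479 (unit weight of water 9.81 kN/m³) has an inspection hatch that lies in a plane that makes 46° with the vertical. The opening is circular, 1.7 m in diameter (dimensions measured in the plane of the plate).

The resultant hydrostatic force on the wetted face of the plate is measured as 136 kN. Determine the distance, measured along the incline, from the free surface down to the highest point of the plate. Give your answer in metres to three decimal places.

γ = 1.479 × 9.81 = 14.50899 kN/m³.
A = π(0.85)² = 2.2698 m².
From F = γ·h_c·A, the centroid depth is h_c = 136/(14.50899 × 2.2698) = 4.12966 m.
The plate makes 46° with the vertical, i.e. θ = 90° − 46° = 44° to the horizontal. Measuring y along the incline from the free-surface line, vertical depth h = y·sinθ with sinθ = 0.694658.
Along the incline, y_c = h_c/sinθ = 4.12966/0.694658 = 5.94488 m.
The centroid is at the centre, 0.85 m below the top of the plate, so the highest point sits at y_top = 5.94488 − 0.85 = 5.09488 m along the incline.

y_top ≈ 5.095 m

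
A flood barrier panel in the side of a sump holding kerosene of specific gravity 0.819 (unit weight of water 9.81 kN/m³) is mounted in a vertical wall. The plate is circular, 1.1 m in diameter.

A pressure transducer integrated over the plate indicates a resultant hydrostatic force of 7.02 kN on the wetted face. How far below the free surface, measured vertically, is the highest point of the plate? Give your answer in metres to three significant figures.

d_top ≈ 0.369 m

γ = 0.819 × 9.81 = 8.03439 kN/m³.
A = π(0.55)² = 0.950332 m².
From F = γ·h_c·A, the centroid depth is h_c = 7.02/(8.03439 × 0.950332) = 0.919409 m.
The centroid is at the centre, 0.55 m below the top of the plate, so the highest point sits at h_top = 0.919409 − 0.55 = 0.369409 m below the surface.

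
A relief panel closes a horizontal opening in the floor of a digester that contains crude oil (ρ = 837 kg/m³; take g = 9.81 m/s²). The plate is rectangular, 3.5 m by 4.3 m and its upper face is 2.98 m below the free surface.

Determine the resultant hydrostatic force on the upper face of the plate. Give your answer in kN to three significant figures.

γ = ρg = 837 × 9.81 / 1000 = 8.21097 kN/m³.
The plate is horizontal, so pressure is uniform at p = γ·h = 8.21097 × 2.98 = 24.4687 kN/m².
A = 3.5 × 4.3 = 15.05 m².
F = p·A = 24.4687 × 15.05 = 368.254 kN.

F ≈ 368 kN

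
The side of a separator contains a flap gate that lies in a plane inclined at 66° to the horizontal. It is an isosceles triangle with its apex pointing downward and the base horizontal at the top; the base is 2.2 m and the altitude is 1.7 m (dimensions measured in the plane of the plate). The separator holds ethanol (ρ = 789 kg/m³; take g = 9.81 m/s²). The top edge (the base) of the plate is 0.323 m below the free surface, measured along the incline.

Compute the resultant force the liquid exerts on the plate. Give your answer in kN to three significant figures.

F ≈ 11.8 kN

γ = ρg = 789 × 9.81 / 1000 = 7.74009 kN/m³.
Let θ = 66° be the plate's angle to the horizontal; measure y along the incline from where the plane meets the free surface. Vertical depth h = y·sinθ with sinθ = 0.913545.
With the apex down, the centroid sits h/3 = 1.7/3 = 0.566667 m below the base (the top edge), so y_c = 0.323 + 0.566667 = 0.889667 m and h_c = 0.889667 × 0.913545 = 0.812751 m.
A = ½ × 2.2 × 1.7 = 1.87 m².
Resultant F = γ·h_c·A = 7.74009 × 0.812751 × 1.87 = 11.7637 kN.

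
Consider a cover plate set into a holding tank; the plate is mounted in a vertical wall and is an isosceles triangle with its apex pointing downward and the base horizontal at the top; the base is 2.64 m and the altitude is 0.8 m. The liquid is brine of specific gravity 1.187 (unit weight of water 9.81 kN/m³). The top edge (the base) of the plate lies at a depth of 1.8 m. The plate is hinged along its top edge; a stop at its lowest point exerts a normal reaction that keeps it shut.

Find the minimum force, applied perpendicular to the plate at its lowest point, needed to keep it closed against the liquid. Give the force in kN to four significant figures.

γ = 1.187 × 9.81 = 11.64447 kN/m³.
With the apex down, the centroid sits h/3 = 0.8/3 = 0.266667 m below the base (the top edge), so the centroid depth is h_c = 1.8 + 0.266667 = 2.06667 m.
A = ½ × 2.64 × 0.8 = 1.056 m².
Resultant F = γ·h_c·A = 11.64447 × 2.06667 × 1.056 = 25.4129 kN.
I_c = b·h³/36 = 2.64 × 0.8³/36 = 0.0375467 m⁴.
Centre of pressure: y_p = y_c + I_c/(y_c·A) = 2.06667 + 0.0375467/(2.06667 × 1.056) = 2.06667 + 0.0172043 = 2.08387 m along the plane.
The resultant acts 0.266667 + 0.0172043 = 0.283871 m (along the plate) below the hinge at the top edge, so the moment about the hinge is M = F × 0.283871 = 25.4129 × 0.283871 = 7.21399 kN·m.
A normal force at the bottom, 0.8 m from the hinge, must supply this moment: P = 7.21399/0.8 = 9.01749 kN.

P ≈ 9.017 kN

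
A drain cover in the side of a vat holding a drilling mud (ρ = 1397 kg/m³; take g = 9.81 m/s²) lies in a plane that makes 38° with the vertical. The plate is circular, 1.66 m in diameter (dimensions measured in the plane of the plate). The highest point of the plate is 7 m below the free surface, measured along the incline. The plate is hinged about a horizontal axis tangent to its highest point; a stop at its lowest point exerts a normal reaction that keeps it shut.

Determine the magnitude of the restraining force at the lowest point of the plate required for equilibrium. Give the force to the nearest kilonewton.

P ≈ 94 kN

γ = ρg = 1397 × 9.81 / 1000 = 13.70457 kN/m³.
The plate makes 38° with the vertical, i.e. θ = 90° − 38° = 52° to the horizontal. Measuring y along the incline from the free-surface line, vertical depth h = y·sinθ with sinθ = 0.788011.
The centroid is at the centre, 0.83 m below the top of the plate, so y_c = 7 + 0.83 = 7.83 m and h_c = 7.83 × 0.788011 = 6.17013 m.
A = π(0.83)² = 2.16424 m².
Resultant F = γ·h_c·A = 13.70457 × 6.17013 × 2.16424 = 183.006 kN.
I_c = πr⁴/4 = π × 0.83⁴/4 = 0.372737 m⁴.
Centre of pressure: y_p = y_c + I_c/(y_c·A) = 7.83 + 0.372737/(7.83 × 2.16424) = 7.83 + 0.0219956 = 7.852 m along the plane.
The resultant acts 0.83 + 0.0219956 = 0.851996 m (along the plate) below the hinge at the top edge, so the moment about the hinge is M = F × 0.851996 = 183.006 × 0.851996 = 155.92 kN·m.
A normal force at the bottom, 1.66 m from the hinge, must supply this moment: P = 155.92/1.66 = 93.9277 kN.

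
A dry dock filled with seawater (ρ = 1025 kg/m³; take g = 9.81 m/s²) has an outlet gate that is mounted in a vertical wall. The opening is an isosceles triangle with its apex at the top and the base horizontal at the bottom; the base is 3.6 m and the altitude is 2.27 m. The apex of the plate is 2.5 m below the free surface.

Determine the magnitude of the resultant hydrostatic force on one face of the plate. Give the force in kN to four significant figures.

F ≈ 164.9 kN

γ = ρg = 1025 × 9.81 / 1000 = 10.05525 kN/m³.
With the apex up, the centroid sits 2h/3 = 2 × 2.27/3 = 1.51333 m below the apex, so the centroid depth is h_c = 2.5 + 1.51333 = 4.01333 m.
A = ½ × 3.6 × 2.27 = 4.086 m².
Resultant F = γ·h_c·A = 10.05525 × 4.01333 × 4.086 = 164.891 kN.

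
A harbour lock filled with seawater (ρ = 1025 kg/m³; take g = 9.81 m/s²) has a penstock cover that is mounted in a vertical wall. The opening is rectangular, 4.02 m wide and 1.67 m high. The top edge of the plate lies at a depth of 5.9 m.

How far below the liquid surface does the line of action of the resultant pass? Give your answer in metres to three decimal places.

γ = ρg = 1025 × 9.81 / 1000 = 10.05525 kN/m³.
The centroid lies 1.67/2 = 0.835 m below the top edge, so the centroid depth is h_c = 5.9 + 0.835 = 6.735 m.
A = 4.02 × 1.67 = 6.7134 m².
Resultant F = γ·h_c·A = 10.05525 × 6.735 × 6.7134 = 454.646 kN.
I_c = b·h³/12 = 4.02 × 1.67³/12 = 1.56025 m⁴.
Centre of pressure: y_p = y_c + I_c/(y_c·A) = 6.735 + 1.56025/(6.735 × 6.7134) = 6.735 + 0.0345075 = 6.76951 m along the plane.

h_p = 6.770 m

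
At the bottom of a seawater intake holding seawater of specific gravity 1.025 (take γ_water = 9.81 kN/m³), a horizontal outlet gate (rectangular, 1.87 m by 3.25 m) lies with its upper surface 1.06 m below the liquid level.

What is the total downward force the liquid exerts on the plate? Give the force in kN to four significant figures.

γ = 1.025 × 9.81 = 10.05525 kN/m³.
The plate is horizontal, so pressure is uniform at p = γ·h = 10.05525 × 1.06 = 10.6586 kN/m².
A = 1.87 × 3.25 = 6.0775 m².
F = p·A = 10.6586 × 6.0775 = 64.7776 kN.

F ≈ 64.78 kN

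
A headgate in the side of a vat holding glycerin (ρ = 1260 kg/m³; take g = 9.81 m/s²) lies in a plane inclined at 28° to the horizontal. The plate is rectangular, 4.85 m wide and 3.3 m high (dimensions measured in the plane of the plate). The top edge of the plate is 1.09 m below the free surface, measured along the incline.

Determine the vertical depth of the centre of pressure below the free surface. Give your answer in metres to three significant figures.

γ = ρg = 1260 × 9.81 / 1000 = 12.3606 kN/m³.
Let θ = 28° be the plate's angle to the horizontal; measure y along the incline from where the plane meets the free surface. Vertical depth h = y·sinθ with sinθ = 0.469472.
The centroid lies 3.3/2 = 1.65 m below the top edge, so y_c = 1.09 + 1.65 = 2.74 m and h_c = 2.74 × 0.469472 = 1.28635 m.
A = 4.85 × 3.3 = 16.005 m².
Resultant F = γ·h_c·A = 12.3606 × 1.28635 × 16.005 = 254.48 kN.
I_c = b·h³/12 = 4.85 × 3.3³/12 = 14.5245 m⁴.
Centre of pressure: y_p = y_c + I_c/(y_c·A) = 2.74 + 14.5245/(2.74 × 16.005) = 2.74 + 0.331204 = 3.0712 m along the plane.
Vertically, h_p = y_p·sinθ = 3.0712 × 0.469472 = 1.44184 m.

h_p = 1.44 m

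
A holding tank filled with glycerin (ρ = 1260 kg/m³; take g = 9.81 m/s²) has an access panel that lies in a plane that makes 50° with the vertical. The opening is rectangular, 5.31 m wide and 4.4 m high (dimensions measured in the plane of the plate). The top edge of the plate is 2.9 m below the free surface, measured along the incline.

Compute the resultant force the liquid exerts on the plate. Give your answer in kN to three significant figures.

F ≈ 947 kN

γ = ρg = 1260 × 9.81 / 1000 = 12.3606 kN/m³.
The plate makes 50° with the vertical, i.e. θ = 90° − 50° = 40° to the horizontal. Measuring y along the incline from the free-surface line, vertical depth h = y·sinθ with sinθ = 0.642788.
The centroid lies 4.4/2 = 2.2 m below the top edge, so y_c = 2.9 + 2.2 = 5.1 m and h_c = 5.1 × 0.642788 = 3.27822 m.
A = 5.31 × 4.4 = 23.364 m².
Resultant F = γ·h_c·A = 12.3606 × 3.27822 × 23.364 = 946.727 kN.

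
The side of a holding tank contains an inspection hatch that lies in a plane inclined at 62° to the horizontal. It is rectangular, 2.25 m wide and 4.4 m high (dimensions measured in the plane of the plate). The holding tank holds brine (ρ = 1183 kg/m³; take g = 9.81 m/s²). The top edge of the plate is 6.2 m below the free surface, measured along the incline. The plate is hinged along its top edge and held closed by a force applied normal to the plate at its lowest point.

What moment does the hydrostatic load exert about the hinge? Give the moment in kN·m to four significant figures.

M ≈ 2038 kN·m

γ = ρg = 1183 × 9.81 / 1000 = 11.60523 kN/m³.
Let θ = 62° be the plate's angle to the horizontal; measure y along the incline from where the plane meets the free surface. Vertical depth h = y·sinθ with sinθ = 0.882948.
The centroid lies 4.4/2 = 2.2 m below the top edge, so y_c = 6.2 + 2.2 = 8.4 m and h_c = 8.4 × 0.882948 = 7.41676 m.
A = 2.25 × 4.4 = 9.9 m².
Resultant F = γ·h_c·A = 11.60523 × 7.41676 × 9.9 = 852.125 kN.
I_c = b·h³/12 = 2.25 × 4.4³/12 = 15.972 m⁴.
Centre of pressure: y_p = y_c + I_c/(y_c·A) = 8.4 + 15.972/(8.4 × 9.9) = 8.4 + 0.192063 = 8.59206 m along the plane.
The resultant acts 2.2 + 0.192063 = 2.39206 m (along the plate) below the hinge at the top edge, so the moment about the hinge is M = F × 2.39206 = 852.125 × 2.39206 = 2038.33 kN·m.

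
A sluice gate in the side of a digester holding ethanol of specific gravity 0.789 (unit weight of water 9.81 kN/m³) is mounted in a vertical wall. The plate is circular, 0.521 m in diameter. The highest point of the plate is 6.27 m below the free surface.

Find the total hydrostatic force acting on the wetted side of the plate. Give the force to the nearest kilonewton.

γ = 0.789 × 9.81 = 7.74009 kN/m³.
The centroid is at the centre, 0.2605 m below the top of the plate, so the centroid depth is h_c = 6.27 + 0.2605 = 6.5305 m.
A = π(0.2605)² = 0.213189 m².
Resultant F = γ·h_c·A = 7.74009 × 6.5305 × 0.213189 = 10.776 kN.

F ≈ 11 kN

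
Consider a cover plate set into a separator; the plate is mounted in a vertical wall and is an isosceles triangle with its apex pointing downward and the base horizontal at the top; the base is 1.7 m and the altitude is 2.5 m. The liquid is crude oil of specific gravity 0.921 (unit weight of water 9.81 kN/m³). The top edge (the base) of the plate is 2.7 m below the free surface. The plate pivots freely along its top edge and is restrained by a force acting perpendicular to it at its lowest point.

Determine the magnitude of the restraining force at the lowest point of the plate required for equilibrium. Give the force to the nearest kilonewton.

γ = 0.921 × 9.81 = 9.03501 kN/m³.
With the apex down, the centroid sits h/3 = 2.5/3 = 0.833333 m below the base (the top edge), so the centroid depth is h_c = 2.7 + 0.833333 = 3.53333 m.
A = ½ × 1.7 × 2.5 = 2.125 m².
Resultant F = γ·h_c·A = 9.03501 × 3.53333 × 2.125 = 67.8378 kN.
I_c = b·h³/36 = 1.7 × 2.5³/36 = 0.737847 m⁴.
Centre of pressure: y_p = y_c + I_c/(y_c·A) = 3.53333 + 0.737847/(3.53333 × 2.125) = 3.53333 + 0.0982705 = 3.6316 m along the plane.
The resultant acts 0.833333 + 0.0982705 = 0.931604 m (along the plate) below the hinge at the top edge, so the moment about the hinge is M = F × 0.931604 = 67.8378 × 0.931604 = 63.198 kN·m.
A normal force at the bottom, 2.5 m from the hinge, must supply this moment: P = 63.198/2.5 = 25.2792 kN.

P ≈ 25 kN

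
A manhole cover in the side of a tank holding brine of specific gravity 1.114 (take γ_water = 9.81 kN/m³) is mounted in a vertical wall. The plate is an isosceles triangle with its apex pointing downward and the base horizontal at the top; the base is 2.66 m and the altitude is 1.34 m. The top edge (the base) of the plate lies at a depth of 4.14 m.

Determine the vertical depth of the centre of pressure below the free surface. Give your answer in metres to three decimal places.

γ = 1.114 × 9.81 = 10.92834 kN/m³.
With the apex down, the centroid sits h/3 = 1.34/3 = 0.446667 m below the base (the top edge), so the centroid depth is h_c = 4.14 + 0.446667 = 4.58667 m.
A = ½ × 2.66 × 1.34 = 1.7822 m².
Resultant F = γ·h_c·A = 10.92834 × 4.58667 × 1.7822 = 89.3322 kN.
I_c = b·h³/36 = 2.66 × 1.34³/36 = 0.177784 m⁴.
Centre of pressure: y_p = y_c + I_c/(y_c·A) = 4.58667 + 0.177784/(4.58667 × 1.7822) = 4.58667 + 0.021749 = 4.60842 m along the plane.

h_p = 4.608 m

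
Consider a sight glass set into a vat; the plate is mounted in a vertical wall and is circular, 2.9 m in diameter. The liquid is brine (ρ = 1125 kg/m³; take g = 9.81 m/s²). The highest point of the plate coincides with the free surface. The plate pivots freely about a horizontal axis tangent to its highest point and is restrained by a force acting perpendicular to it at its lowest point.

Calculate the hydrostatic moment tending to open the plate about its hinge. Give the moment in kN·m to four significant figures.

M ≈ 191.6 kN·m

γ = ρg = 1125 × 9.81 / 1000 = 11.03625 kN/m³.
The centroid is at the centre, 1.45 m below the top of the plate, so the centroid depth is h_c = 1.45 m.
A = π(1.45)² = 6.6052 m².
Resultant F = γ·h_c·A = 11.03625 × 1.45 × 6.6052 = 105.7 kN.
I_c = πr⁴/4 = π × 1.45⁴/4 = 3.47186 m⁴.
Centre of pressure: y_p = y_c + I_c/(y_c·A) = 1.45 + 3.47186/(1.45 × 6.6052) = 1.45 + 0.3625 = 1.8125 m along the plane.
The resultant acts 1.45 + 0.3625 = 1.8125 m (along the plate) below the hinge at the top edge, so the moment about the hinge is M = F × 1.8125 = 105.7 × 1.8125 = 191.581 kN·m.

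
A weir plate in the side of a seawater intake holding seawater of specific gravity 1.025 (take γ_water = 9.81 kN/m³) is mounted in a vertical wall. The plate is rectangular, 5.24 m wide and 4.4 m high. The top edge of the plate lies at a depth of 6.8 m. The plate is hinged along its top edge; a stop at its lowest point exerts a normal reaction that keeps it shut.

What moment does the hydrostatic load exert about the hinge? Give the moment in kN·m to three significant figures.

M ≈ 4960 kN·m

γ = 1.025 × 9.81 = 10.05525 kN/m³.
The centroid lies 4.4/2 = 2.2 m below the top edge, so the centroid depth is h_c = 6.8 + 2.2 = 9 m.
A = 5.24 × 4.4 = 23.056 m².
Resultant F = γ·h_c·A = 10.05525 × 9 × 23.056 = 2086.5 kN.
I_c = b·h³/12 = 5.24 × 4.4³/12 = 37.197 m⁴.
Centre of pressure: y_p = y_c + I_c/(y_c·A) = 9 + 37.197/(9 × 23.056) = 9 + 0.179259 = 9.17926 m along the plane.
The resultant acts 2.2 + 0.179259 = 2.37926 m (along the plate) below the hinge at the top edge, so the moment about the hinge is M = F × 2.37926 = 2086.5 × 2.37926 = 4964.33 kN·m.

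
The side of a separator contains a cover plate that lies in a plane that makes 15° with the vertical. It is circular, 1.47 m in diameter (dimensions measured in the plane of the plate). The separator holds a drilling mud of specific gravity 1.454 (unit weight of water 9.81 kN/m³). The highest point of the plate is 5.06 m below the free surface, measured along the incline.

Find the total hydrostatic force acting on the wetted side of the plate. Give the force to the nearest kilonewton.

F ≈ 136 kN

γ = 1.454 × 9.81 = 14.26374 kN/m³.
The plate makes 15° with the vertical, i.e. θ = 90° − 15° = 75° to the horizontal. Measuring y along the incline from the free-surface line, vertical depth h = y·sinθ with sinθ = 0.965926.
The centroid is at the centre, 0.735 m below the top of the plate, so y_c = 5.06 + 0.735 = 5.795 m and h_c = 5.795 × 0.965926 = 5.59754 m.
A = π(0.735)² = 1.69717 m².
Resultant F = γ·h_c·A = 14.26374 × 5.59754 × 1.69717 = 135.505 kN.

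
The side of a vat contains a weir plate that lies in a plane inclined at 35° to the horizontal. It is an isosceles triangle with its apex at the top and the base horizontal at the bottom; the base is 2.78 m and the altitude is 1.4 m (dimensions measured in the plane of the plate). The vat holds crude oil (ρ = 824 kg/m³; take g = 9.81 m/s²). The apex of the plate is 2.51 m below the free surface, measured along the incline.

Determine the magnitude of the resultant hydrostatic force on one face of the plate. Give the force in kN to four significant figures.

F ≈ 31.07 kN

γ = ρg = 824 × 9.81 / 1000 = 8.08344 kN/m³.
Let θ = 35° be the plate's angle to the horizontal; measure y along the incline from where the plane meets the free surface. Vertical depth h = y·sinθ with sinθ = 0.573576.
With the apex up, the centroid sits 2h/3 = 2 × 1.4/3 = 0.933333 m below the apex, so y_c = 2.51 + 0.933333 = 3.44333 m and h_c = 3.44333 × 0.573576 = 1.97501 m.
A = ½ × 2.78 × 1.4 = 1.946 m².
Resultant F = γ·h_c·A = 8.08344 × 1.97501 × 1.946 = 31.0676 kN.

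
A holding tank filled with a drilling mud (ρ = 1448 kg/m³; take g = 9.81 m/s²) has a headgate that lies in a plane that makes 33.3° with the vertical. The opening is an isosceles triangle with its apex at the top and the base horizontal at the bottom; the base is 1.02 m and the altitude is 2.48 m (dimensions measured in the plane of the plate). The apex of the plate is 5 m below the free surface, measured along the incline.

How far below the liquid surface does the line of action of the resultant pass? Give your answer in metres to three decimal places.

γ = ρg = 1448 × 9.81 / 1000 = 14.20488 kN/m³.
The plate makes 33.3° with the vertical, i.e. θ = 90° − 33.3° = 56.7° to the horizontal. Measuring y along the incline from the free-surface line, vertical depth h = y·sinθ with sinθ = 0.835807.
With the apex up, the centroid sits 2h/3 = 2 × 2.48/3 = 1.65333 m below the apex, so y_c = 5 + 1.65333 = 6.65333 m and h_c = 6.65333 × 0.835807 = 5.5609 m.
A = ½ × 1.02 × 2.48 = 1.2648 m².
Resultant F = γ·h_c·A = 14.20488 × 5.5609 × 1.2648 = 99.909 kN.
I_c = b·h³/36 = 1.02 × 2.48³/36 = 0.432168 m⁴.
Centre of pressure: y_p = y_c + I_c/(y_c·A) = 6.65333 + 0.432168/(6.65333 × 1.2648) = 6.65333 + 0.0513561 = 6.70469 m along the plane.
Vertically, h_p = y_p·sinθ = 6.70469 × 0.835807 = 5.60383 m.

h_p = 5.604 m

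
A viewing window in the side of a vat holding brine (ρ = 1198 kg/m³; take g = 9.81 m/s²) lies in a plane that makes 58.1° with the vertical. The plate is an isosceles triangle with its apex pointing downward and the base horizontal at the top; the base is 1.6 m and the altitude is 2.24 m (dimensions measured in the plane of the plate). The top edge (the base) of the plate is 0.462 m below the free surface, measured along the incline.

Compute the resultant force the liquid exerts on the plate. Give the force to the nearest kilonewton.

γ = ρg = 1198 × 9.81 / 1000 = 11.75238 kN/m³.
The plate makes 58.1° with the vertical, i.e. θ = 90° − 58.1° = 31.9° to the horizontal. Measuring y along the incline from the free-surface line, vertical depth h = y·sinθ with sinθ = 0.528438.
With the apex down, the centroid sits h/3 = 2.24/3 = 0.746667 m below the base (the top edge), so y_c = 0.462 + 0.746667 = 1.20867 m and h_c = 1.20867 × 0.528438 = 0.638707 m.
A = ½ × 1.6 × 2.24 = 1.792 m².
Resultant F = γ·h_c·A = 11.75238 × 0.638707 × 1.792 = 13.4513 kN.

F ≈ 13 kN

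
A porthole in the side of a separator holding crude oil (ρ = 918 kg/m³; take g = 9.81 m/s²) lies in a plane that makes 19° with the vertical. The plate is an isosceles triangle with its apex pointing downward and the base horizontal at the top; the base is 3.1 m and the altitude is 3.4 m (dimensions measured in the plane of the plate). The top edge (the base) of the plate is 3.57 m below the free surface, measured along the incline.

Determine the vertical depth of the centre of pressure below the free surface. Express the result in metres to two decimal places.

γ = ρg = 918 × 9.81 / 1000 = 9.00558 kN/m³.
The plate makes 19° with the vertical, i.e. θ = 90° − 19° = 71° to the horizontal. Measuring y along the incline from the free-surface line, vertical depth h = y·sinθ with sinθ = 0.945519.
With the apex down, the centroid sits h/3 = 3.4/3 = 1.13333 m below the base (the top edge), so y_c = 3.57 + 1.13333 = 4.70333 m and h_c = 4.70333 × 0.945519 = 4.44709 m.
A = ½ × 3.1 × 3.4 = 5.27 m².
Resultant F = γ·h_c·A = 9.00558 × 4.44709 × 5.27 = 211.056 kN.
I_c = b·h³/36 = 3.1 × 3.4³/36 = 3.38451 m⁴.
Centre of pressure: y_p = y_c + I_c/(y_c·A) = 4.70333 + 3.38451/(4.70333 × 5.27) = 4.70333 + 0.136546 = 4.83988 m along the plane.
Vertically, h_p = y_p·sinθ = 4.83988 × 0.945519 = 4.5762 m.

h_p = 4.58 m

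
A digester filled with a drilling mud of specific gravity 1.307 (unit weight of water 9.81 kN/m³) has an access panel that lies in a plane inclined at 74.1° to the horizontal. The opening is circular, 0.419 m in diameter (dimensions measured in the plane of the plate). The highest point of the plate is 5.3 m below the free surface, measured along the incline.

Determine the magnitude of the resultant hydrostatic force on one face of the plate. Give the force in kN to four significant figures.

F ≈ 9.368 kN

γ = 1.307 × 9.81 = 12.82167 kN/m³.
Let θ = 74.1° be the plate's angle to the horizontal; measure y along the incline from where the plane meets the free surface. Vertical depth h = y·sinθ with sinθ = 0.961741.
The centroid is at the centre, 0.2095 m below the top of the plate, so y_c = 5.3 + 0.2095 = 5.5095 m and h_c = 5.5095 × 0.961741 = 5.29871 m.
A = π(0.2095)² = 0.137885 m².
Resultant F = γ·h_c·A = 12.82167 × 5.29871 × 0.137885 = 9.36767 kN.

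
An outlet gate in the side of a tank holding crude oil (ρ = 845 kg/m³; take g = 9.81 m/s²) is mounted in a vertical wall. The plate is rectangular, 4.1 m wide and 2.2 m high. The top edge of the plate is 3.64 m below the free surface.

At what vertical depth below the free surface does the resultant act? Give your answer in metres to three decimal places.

γ = ρg = 845 × 9.81 / 1000 = 8.28945 kN/m³.
The centroid lies 2.2/2 = 1.1 m below the top edge, so the centroid depth is h_c = 3.64 + 1.1 = 4.74 m.
A = 4.1 × 2.2 = 9.02 m².
Resultant F = γ·h_c·A = 8.28945 × 4.74 × 9.02 = 354.414 kN.
I_c = b·h³/12 = 4.1 × 2.2³/12 = 3.63807 m⁴.
Centre of pressure: y_p = y_c + I_c/(y_c·A) = 4.74 + 3.63807/(4.74 × 9.02) = 4.74 + 0.0850915 = 4.82509 m along the plane.

h_p = 4.825 m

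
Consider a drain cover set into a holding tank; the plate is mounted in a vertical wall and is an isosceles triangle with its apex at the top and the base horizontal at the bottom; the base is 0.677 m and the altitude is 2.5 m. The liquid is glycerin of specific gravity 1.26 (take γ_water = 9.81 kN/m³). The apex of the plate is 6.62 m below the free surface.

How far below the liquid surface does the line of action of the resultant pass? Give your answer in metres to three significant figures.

h_p = 8.33 m

γ = 1.26 × 9.81 = 12.3606 kN/m³.
With the apex up, the centroid sits 2h/3 = 2 × 2.5/3 = 1.66667 m below the apex, so the centroid depth is h_c = 6.62 + 1.66667 = 8.28667 m.
A = ½ × 0.677 × 2.5 = 0.84625 m².
Resultant F = γ·h_c·A = 12.3606 × 8.28667 × 0.84625 = 86.6799 kN.
I_c = b·h³/36 = 0.677 × 2.5³/36 = 0.293837 m⁴.
Centre of pressure: y_p = y_c + I_c/(y_c·A) = 8.28667 + 0.293837/(8.28667 × 0.84625) = 8.28667 + 0.0419013 = 8.32857 m along the plane.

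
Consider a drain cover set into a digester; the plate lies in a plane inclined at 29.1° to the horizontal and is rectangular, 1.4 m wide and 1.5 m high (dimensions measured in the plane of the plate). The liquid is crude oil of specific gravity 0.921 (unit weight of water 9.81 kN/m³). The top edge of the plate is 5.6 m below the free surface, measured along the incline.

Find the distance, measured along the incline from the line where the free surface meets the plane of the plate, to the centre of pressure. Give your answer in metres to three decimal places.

γ = 0.921 × 9.81 = 9.03501 kN/m³.
Let θ = 29.1° be the plate's angle to the horizontal; measure y along the incline from where the plane meets the free surface. Vertical depth h = y·sinθ with sinθ = 0.486335.
The centroid lies 1.5/2 = 0.75 m below the top edge, so y_c = 5.6 + 0.75 = 6.35 m and h_c = 6.35 × 0.486335 = 3.08823 m.
A = 1.4 × 1.5 = 2.1 m².
Resultant F = γ·h_c·A = 9.03501 × 3.08823 × 2.1 = 58.5946 kN.
I_c = b·h³/12 = 1.4 × 1.5³/12 = 0.39375 m⁴.
Centre of pressure: y_p = y_c + I_c/(y_c·A) = 6.35 + 0.39375/(6.35 × 2.1) = 6.35 + 0.0295276 = 6.37953 m along the plane.

y_p = 6.380 m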